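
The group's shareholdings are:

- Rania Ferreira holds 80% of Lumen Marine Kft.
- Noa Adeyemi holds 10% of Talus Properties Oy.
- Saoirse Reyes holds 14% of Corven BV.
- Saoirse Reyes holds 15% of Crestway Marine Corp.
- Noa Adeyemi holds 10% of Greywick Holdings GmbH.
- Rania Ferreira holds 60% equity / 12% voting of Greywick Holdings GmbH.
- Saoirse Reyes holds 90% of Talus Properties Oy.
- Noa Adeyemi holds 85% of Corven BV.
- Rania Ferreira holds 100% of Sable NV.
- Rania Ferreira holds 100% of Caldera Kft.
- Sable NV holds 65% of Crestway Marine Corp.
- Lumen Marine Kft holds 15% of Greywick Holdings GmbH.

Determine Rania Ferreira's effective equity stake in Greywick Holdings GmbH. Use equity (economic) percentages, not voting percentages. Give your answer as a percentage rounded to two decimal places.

Rania reaches Greywick along 2 paths.
Direct stake: 60% = 60%.
Via Lumen: 80% × 15% = 12%.
Total: 60% + 12% = 72%.
Rounded: 72.00%.

72.00%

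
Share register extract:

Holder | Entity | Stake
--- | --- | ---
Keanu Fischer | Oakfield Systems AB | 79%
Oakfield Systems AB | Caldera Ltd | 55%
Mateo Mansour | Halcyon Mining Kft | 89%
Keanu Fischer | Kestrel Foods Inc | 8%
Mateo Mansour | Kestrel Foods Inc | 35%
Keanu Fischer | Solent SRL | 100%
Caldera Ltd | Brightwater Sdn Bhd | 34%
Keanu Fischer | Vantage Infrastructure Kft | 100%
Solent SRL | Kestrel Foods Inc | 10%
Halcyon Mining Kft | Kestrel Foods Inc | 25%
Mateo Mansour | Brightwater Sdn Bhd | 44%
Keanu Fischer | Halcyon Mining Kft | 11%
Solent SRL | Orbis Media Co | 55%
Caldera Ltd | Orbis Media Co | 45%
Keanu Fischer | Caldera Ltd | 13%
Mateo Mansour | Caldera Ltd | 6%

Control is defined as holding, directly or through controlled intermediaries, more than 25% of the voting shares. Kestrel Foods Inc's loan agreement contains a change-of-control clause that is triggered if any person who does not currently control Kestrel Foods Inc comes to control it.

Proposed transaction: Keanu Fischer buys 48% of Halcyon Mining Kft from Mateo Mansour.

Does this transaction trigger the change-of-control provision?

The purchase adds only to Keanu's holdings (Mateo's stake shrinks), so Keanu is the only person who could newly come to control Kestrel.
Keanu holds 79% of Oakfield, so Keanu controls Oakfield.
Keanu and Oakfield together hold 13% + 55% = 68% of Caldera, so Keanu controls Caldera.
Keanu holds 100% of Solent, so Keanu controls Solent.
Caldera and Solent together hold 45% + 55% = 100% of Orbis, so Keanu controls Orbis.
Caldera holds 34% of Brightwater, so Keanu controls Brightwater.
Keanu holds 100% of Vantage, so Keanu controls Vantage.
In Kestrel, Keanu's side holds only 10% + 8% = 18%, not > 25%.
So before the transaction, Keanu does not control Kestrel.
After the purchase, Keanu's direct stake in Halcyon rises to 11% + 48% = 59%, and Mateo's stake falls to 41%.
Keanu holds 59% of Halcyon, so Keanu controls Halcyon.
Solent and Halcyon and Keanu together hold 10% + 25% + 8% = 43% of Kestrel, so Keanu controls Kestrel.
Keanu did not control Kestrel before and does after, so the clause is triggered.

Yes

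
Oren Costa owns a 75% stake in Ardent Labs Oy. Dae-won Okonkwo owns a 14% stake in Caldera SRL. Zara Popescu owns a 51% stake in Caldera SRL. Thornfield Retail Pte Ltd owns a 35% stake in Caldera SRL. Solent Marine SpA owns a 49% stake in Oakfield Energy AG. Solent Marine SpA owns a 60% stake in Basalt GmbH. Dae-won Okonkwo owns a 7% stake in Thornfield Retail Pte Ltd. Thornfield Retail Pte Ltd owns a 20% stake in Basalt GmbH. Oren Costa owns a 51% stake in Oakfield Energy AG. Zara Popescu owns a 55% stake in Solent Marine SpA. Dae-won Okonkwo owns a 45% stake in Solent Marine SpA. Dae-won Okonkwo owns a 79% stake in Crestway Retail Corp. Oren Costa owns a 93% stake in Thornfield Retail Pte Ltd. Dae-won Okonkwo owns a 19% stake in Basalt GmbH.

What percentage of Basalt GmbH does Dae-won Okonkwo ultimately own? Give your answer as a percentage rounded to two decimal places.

47.40%

Dae-won reaches Basalt along 3 paths.
Via Thornfield: 7% × 20% = 1.4%.
Direct stake: 19% = 19%.
Via Solent: 45% × 60% = 27%.
Total: 1.4% + 19% + 27% = 47.4%.
Rounded: 47.40%.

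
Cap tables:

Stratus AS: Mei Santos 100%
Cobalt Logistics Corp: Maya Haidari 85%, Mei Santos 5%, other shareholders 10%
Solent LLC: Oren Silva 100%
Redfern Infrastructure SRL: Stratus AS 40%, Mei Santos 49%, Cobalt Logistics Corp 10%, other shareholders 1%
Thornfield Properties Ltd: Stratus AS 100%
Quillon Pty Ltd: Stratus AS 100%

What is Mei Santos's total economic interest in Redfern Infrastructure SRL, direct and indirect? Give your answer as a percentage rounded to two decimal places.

Mei reaches Redfern along 3 paths.
Via Stratus: 100% × 40% = 40%.
Direct stake: 49% = 49%.
Via Cobalt: 5% × 10% = 0.5%.
Total: 40% + 49% + 0.5% = 89.5%.
Rounded: 89.50%.

89.50%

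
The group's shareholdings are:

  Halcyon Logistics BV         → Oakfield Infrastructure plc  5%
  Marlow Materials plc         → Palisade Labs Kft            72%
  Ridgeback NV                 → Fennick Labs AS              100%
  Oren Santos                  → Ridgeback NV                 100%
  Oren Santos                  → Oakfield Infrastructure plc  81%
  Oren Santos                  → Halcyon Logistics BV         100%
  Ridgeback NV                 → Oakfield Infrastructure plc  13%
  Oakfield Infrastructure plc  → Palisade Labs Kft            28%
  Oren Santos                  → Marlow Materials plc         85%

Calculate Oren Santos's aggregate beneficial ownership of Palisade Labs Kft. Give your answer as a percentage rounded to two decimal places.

88.92%

Oren reaches Palisade along 4 paths.
Via Marlow: 85% × 72% = 61.2%.
Via Oakfield: 81% × 28% = 22.68%.
Via Ridgeback → Oakfield: 100% × 13% × 28% = 3.64%.
Via Halcyon → Oakfield: 100% × 5% × 28% = 1.4%.
Total: 61.2% + 22.68% + 3.64% + 1.4% = 88.92%.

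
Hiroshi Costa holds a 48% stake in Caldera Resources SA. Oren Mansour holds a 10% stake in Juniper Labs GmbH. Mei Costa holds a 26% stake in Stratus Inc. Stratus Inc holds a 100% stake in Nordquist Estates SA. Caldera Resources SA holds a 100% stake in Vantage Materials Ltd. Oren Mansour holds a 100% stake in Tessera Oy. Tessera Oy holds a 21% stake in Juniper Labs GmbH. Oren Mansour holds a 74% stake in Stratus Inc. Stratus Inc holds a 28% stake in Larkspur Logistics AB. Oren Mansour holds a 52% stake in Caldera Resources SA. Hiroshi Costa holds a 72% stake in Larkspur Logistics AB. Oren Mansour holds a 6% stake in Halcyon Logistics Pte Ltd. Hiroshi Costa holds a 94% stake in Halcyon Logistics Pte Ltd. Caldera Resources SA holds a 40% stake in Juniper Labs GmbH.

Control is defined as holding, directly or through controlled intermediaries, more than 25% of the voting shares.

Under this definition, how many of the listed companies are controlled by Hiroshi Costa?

5

Hiroshi holds 94% of Halcyon, so Hiroshi controls Halcyon.
Hiroshi holds 48% of Caldera, so Hiroshi controls Caldera.
Caldera holds 40% of Juniper, so Hiroshi controls Juniper.
Hiroshi holds 72% of Larkspur, so Hiroshi controls Larkspur.
Caldera holds 100% of Vantage, so Hiroshi controls Vantage.
No other company's threshold is met.
Hiroshi controls 5 companies.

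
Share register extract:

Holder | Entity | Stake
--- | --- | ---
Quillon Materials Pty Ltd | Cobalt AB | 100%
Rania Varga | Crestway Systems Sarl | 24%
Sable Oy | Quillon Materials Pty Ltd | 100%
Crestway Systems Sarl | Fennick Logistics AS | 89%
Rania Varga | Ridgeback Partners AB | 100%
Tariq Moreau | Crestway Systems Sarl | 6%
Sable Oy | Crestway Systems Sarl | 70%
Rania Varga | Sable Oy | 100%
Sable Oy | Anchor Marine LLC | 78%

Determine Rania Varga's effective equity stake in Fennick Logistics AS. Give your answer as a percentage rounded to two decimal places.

Rania reaches Fennick along 2 paths.
Via Sable → Crestway: 100% × 70% × 89% = 62.3%.
Via Crestway: 24% × 89% = 21.36%.
Total: 62.3% + 21.36% = 83.66%.

83.66%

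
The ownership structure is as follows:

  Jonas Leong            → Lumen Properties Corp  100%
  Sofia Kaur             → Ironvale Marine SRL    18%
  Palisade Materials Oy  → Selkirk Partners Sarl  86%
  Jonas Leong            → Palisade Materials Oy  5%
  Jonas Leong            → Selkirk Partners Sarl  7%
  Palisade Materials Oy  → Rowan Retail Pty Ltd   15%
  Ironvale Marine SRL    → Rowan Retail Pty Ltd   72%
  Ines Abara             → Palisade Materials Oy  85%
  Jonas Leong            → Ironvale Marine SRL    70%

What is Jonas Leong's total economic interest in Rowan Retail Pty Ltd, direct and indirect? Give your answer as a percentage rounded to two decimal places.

Jonas reaches Rowan along 2 paths.
Via Palisade: 5% × 15% = 0.75%.
Via Ironvale: 70% × 72% = 50.4%.
Total: 0.75% + 50.4% = 51.15%.

51.15%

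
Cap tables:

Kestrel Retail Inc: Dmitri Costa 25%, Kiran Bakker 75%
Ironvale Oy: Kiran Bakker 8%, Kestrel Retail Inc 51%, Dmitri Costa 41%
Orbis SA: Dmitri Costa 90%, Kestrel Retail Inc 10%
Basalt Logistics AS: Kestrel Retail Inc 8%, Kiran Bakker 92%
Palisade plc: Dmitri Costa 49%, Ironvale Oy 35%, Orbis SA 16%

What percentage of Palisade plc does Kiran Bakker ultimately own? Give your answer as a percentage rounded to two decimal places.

17.39%

Kiran reaches Palisade along 3 paths.
Via Ironvale: 8% × 35% = 2.8%.
Via Kestrel → Ironvale: 75% × 51% × 35% = 13.3875%.
Via Kestrel → Orbis: 75% × 10% × 16% = 1.2%.
Total: 2.8% + 13.3875% + 1.2% = 17.3875%.
Rounded: 17.39%.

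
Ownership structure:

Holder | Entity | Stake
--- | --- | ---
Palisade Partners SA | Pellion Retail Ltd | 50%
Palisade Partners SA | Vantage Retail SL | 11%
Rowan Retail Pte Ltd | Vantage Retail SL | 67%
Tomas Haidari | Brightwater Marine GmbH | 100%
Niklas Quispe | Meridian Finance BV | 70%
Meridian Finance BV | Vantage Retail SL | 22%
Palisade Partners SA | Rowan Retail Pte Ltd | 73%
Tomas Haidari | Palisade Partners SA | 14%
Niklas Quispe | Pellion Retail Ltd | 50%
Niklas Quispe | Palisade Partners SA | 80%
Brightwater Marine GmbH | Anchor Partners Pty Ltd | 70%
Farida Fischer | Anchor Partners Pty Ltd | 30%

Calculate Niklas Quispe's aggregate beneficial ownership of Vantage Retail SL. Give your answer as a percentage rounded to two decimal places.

Niklas reaches Vantage along 3 paths.
Via Palisade → Rowan: 80% × 73% × 67% = 39.128%.
Via Palisade: 80% × 11% = 8.8%.
Via Meridian: 70% × 22% = 15.4%.
Total: 39.128% + 8.8% + 15.4% = 63.328%.
Rounded: 63.33%.

63.33%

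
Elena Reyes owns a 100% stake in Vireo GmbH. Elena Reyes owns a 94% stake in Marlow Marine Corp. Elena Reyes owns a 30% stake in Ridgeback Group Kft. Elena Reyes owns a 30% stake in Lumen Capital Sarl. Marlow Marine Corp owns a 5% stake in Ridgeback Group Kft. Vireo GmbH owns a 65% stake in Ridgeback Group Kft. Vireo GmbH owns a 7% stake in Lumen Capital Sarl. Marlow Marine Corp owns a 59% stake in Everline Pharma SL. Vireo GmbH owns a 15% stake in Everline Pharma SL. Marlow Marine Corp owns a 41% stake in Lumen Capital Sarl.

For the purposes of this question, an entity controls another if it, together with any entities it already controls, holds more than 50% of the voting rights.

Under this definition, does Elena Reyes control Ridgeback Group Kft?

Elena holds 94% of Marlow, so Elena controls Marlow.
Elena holds 100% of Vireo, so Elena controls Vireo.
Marlow and Vireo and Elena together hold 5% + 65% + 30% = 100% of Ridgeback, so Elena controls Ridgeback.

Yes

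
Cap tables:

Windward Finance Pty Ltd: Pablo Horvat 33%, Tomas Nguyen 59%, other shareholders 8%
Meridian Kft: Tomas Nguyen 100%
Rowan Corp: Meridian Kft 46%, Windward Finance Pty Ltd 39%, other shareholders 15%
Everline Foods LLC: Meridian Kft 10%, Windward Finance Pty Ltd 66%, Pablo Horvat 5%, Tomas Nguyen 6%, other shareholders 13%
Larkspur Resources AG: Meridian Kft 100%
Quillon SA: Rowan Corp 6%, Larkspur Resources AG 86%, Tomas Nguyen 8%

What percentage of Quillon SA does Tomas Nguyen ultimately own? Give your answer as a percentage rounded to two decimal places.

Tomas reaches Quillon along 4 paths.
Via Meridian → Rowan: 100% × 46% × 6% = 2.76%.
Via Windward → Rowan: 59% × 39% × 6% = 1.3806%.
Via Meridian → Larkspur: 100% × 100% × 86% = 86%.
Direct stake: 8% = 8%.
Total: 2.76% + 1.3806% + 86% + 8% = 98.1406%.
Rounded: 98.14%.

98.14%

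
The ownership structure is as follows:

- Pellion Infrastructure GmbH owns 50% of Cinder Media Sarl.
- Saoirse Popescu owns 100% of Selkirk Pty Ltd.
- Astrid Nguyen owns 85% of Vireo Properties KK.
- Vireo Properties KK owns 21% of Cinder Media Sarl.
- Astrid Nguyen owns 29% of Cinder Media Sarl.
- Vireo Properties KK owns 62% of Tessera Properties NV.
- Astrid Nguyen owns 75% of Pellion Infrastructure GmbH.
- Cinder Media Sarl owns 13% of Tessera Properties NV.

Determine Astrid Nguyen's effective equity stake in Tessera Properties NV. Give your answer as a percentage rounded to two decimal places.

63.67%

Astrid reaches Tessera along 4 paths.
Via Pellion → Cinder: 75% × 50% × 13% = 4.875%.
Via Cinder: 29% × 13% = 3.77%.
Via Vireo → Cinder: 85% × 21% × 13% = 2.3205%.
Via Vireo: 85% × 62% = 52.7%.
Total: 4.875% + 3.77% + 2.3205% + 52.7% = 63.6655%.
Rounded: 63.67%.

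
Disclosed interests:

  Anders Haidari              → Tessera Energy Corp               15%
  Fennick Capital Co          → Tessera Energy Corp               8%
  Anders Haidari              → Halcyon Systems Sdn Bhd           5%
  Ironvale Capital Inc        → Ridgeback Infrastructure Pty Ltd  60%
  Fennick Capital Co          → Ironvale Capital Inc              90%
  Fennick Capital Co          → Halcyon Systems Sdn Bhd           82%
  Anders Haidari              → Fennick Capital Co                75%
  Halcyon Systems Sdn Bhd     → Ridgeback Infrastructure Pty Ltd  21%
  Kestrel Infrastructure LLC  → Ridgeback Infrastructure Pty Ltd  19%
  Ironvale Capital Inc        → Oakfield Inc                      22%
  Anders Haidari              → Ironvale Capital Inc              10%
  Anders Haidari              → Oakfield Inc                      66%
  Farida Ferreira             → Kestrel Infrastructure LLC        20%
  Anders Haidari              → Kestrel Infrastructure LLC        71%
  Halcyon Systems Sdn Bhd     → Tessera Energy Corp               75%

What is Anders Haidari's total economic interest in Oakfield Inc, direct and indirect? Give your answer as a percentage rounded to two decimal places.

Anders reaches Oakfield along 3 paths.
Direct stake: 66% = 66%.
Via Fennick → Ironvale: 75% × 90% × 22% = 14.85%.
Via Ironvale: 10% × 22% = 2.2%.
Total: 66% + 14.85% + 2.2% = 83.05%.

83.05%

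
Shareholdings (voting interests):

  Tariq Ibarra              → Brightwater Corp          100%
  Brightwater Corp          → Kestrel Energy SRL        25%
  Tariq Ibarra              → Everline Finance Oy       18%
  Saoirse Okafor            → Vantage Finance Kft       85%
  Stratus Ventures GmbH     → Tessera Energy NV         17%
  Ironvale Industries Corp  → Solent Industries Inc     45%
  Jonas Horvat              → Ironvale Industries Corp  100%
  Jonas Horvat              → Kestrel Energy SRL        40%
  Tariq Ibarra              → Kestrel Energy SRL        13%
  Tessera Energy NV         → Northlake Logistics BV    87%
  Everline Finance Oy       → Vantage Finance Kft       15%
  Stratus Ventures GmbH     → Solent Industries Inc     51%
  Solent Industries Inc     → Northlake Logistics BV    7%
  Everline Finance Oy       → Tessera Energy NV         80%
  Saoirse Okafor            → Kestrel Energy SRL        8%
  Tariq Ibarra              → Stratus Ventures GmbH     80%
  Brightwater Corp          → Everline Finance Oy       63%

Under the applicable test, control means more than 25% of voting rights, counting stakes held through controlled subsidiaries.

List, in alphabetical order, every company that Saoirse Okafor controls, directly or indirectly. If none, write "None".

Vantage Finance Kft

Saoirse holds 85% of Vantage, so Saoirse controls Vantage.
No other company's threshold is met.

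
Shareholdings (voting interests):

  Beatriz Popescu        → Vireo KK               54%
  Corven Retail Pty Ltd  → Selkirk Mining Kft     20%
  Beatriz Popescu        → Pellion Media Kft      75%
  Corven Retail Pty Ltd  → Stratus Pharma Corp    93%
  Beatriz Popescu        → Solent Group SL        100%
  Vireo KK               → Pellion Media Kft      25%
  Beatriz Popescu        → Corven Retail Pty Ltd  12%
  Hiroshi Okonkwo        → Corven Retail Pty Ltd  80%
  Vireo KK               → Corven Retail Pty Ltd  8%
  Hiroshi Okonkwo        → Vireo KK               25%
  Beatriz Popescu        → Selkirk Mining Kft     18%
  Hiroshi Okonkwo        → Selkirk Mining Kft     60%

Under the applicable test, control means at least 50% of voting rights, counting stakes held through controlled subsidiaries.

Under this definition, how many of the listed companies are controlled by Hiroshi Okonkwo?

3

Hiroshi holds 80% of Corven, so Hiroshi controls Corven.
Hiroshi and Corven together hold 60% + 20% = 80% of Selkirk, so Hiroshi controls Selkirk.
Corven holds 93% of Stratus, so Hiroshi controls Stratus.
No other company's threshold is met.
Hiroshi controls 3 companies.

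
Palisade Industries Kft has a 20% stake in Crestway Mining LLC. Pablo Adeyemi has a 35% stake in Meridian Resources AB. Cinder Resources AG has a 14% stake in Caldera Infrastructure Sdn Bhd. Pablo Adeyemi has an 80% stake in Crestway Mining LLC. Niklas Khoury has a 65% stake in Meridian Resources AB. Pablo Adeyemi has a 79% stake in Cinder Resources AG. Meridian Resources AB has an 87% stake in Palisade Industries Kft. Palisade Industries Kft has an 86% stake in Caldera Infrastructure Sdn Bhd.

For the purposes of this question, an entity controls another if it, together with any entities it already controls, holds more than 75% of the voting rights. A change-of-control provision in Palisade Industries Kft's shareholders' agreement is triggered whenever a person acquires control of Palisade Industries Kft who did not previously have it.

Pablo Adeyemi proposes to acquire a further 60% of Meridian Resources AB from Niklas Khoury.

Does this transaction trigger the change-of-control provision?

The purchase adds only to Pablo's holdings (Niklas's stake shrinks), so Pablo is the only person who could newly come to control Palisade.
Pablo holds 79% of Cinder, so Pablo controls Cinder.
Pablo holds 80% of Crestway, so Pablo controls Crestway.
Neither Pablo nor any entity Pablo controls holds any voting interest in Palisade.
So before the transaction, Pablo does not control Palisade.
After the purchase, Pablo's direct stake in Meridian rises to 35% + 60% = 95%, and Niklas's stake falls to 5%.
Pablo holds 95% of Meridian, so Pablo controls Meridian.
Meridian holds 87% of Palisade, so Pablo controls Palisade.
Pablo did not control Palisade before and does after, so the clause is triggered.

Yes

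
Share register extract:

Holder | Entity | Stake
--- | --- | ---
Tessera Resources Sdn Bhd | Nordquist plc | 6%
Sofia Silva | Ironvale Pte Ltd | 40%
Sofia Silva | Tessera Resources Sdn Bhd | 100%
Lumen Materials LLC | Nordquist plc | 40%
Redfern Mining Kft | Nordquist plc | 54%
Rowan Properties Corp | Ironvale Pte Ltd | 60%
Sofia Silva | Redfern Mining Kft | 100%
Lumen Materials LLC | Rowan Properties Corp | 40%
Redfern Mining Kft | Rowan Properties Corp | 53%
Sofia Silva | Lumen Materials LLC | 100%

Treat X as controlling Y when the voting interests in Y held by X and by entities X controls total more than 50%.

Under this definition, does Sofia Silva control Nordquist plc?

Sofia holds 100% of Lumen, so Sofia controls Lumen.
Sofia holds 100% of Tessera, so Sofia controls Tessera.
Sofia holds 100% of Redfern, so Sofia controls Redfern.
Lumen and Redfern and Tessera together hold 40% + 54% + 6% = 100% of Nordquist, so Sofia controls Nordquist.

Yes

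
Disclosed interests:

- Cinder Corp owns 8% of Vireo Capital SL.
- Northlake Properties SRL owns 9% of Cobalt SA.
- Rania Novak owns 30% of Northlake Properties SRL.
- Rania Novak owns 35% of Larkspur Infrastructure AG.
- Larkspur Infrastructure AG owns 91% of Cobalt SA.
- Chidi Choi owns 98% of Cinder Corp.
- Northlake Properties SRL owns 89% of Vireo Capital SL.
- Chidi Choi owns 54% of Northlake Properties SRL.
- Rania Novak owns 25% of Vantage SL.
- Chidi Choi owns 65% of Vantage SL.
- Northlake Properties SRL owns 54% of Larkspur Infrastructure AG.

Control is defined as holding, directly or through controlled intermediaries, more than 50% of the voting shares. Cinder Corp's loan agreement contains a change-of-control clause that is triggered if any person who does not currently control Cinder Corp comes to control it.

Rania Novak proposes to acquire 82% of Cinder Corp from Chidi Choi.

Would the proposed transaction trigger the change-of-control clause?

The purchase adds only to Rania's holdings (Chidi's stake shrinks), so Rania is the only person who could newly come to control Cinder.
Rania's largest direct stake is 35% in Larkspur, which does not meet the threshold, so Rania controls no company.
Neither Rania nor any entity Rania controls holds any voting interest in Cinder.
So before the transaction, Rania does not control Cinder.
After the purchase, Rania holds 82% of Cinder directly, and Chidi's stake falls to 16%.
Rania holds 82% of Cinder, so Rania controls Cinder.
Rania did not control Cinder before and does after, so the clause is triggered.

Yes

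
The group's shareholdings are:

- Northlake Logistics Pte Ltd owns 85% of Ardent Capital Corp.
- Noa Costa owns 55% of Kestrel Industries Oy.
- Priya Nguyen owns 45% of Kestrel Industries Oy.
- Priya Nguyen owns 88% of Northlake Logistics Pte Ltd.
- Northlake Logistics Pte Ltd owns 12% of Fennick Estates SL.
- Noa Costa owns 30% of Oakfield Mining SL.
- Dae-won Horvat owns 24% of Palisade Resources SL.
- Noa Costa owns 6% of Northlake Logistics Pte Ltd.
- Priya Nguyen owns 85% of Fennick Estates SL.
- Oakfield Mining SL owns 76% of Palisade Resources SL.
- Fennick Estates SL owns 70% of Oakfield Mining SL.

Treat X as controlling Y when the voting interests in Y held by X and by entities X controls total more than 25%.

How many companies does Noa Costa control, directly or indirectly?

Noa holds 55% of Kestrel, so Noa controls Kestrel.
Noa holds 30% of Oakfield, so Noa controls Oakfield.
Oakfield holds 76% of Palisade, so Noa controls Palisade.
No other company's threshold is met.
Noa controls 3 companies.

3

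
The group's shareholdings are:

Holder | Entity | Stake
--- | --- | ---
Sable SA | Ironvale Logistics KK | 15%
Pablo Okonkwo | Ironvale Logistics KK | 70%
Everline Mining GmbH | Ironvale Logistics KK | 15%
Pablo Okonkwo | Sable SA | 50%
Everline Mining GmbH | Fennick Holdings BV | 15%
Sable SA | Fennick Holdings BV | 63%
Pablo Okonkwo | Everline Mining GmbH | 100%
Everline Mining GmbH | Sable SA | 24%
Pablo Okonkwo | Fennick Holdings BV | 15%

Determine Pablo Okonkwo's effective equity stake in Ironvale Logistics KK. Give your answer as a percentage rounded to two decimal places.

Pablo reaches Ironvale along 4 paths.
Direct stake: 70% = 70%.
Via Everline: 100% × 15% = 15%.
Via Everline → Sable: 100% × 24% × 15% = 3.6%.
Via Sable: 50% × 15% = 7.5%.
Total: 70% + 15% + 3.6% + 7.5% = 96.1%.
Rounded: 96.10%.

96.10%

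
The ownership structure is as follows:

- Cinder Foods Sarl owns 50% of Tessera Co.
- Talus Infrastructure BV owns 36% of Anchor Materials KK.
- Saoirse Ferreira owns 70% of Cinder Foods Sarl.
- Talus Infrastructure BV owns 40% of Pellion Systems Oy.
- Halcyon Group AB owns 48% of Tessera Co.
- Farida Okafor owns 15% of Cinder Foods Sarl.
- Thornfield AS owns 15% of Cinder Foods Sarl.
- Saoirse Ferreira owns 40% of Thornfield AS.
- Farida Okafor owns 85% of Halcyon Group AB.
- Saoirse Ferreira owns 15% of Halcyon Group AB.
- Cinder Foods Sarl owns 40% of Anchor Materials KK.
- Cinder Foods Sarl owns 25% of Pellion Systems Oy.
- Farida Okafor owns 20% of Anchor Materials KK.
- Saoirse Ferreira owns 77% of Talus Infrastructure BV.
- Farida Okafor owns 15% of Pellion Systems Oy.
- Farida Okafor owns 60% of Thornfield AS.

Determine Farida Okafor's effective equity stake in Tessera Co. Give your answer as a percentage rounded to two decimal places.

Farida reaches Tessera along 3 paths.
Via Halcyon: 85% × 48% = 40.8%.
Via Thornfield → Cinder: 60% × 15% × 50% = 4.5%.
Via Cinder: 15% × 50% = 7.5%.
Total: 40.8% + 4.5% + 7.5% = 52.8%.
Rounded: 52.80%.

52.80%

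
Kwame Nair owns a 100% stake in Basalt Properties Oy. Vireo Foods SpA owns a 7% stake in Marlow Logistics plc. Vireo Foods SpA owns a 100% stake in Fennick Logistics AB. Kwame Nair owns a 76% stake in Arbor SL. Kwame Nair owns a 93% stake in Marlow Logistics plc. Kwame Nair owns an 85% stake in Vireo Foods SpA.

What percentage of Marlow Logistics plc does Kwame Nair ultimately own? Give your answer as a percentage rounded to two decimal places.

Kwame reaches Marlow along 2 paths.
Direct stake: 93% = 93%.
Via Vireo: 85% × 7% = 5.95%.
Total: 93% + 5.95% = 98.95%.

98.95%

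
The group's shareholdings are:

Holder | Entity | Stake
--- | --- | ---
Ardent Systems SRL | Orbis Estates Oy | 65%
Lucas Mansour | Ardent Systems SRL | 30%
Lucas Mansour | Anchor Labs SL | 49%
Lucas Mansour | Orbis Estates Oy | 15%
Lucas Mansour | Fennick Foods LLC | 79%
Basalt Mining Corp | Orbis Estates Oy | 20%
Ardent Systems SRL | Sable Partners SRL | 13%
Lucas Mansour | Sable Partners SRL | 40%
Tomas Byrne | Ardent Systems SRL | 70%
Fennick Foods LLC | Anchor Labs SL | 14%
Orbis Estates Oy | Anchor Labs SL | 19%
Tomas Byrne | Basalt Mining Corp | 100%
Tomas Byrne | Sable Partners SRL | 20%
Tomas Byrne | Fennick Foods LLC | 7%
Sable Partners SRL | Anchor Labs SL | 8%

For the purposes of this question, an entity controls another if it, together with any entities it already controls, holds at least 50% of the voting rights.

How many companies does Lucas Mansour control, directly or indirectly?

Lucas holds 79% of Fennick, so Lucas controls Fennick.
Fennick and Lucas together hold 14% + 49% = 63% of Anchor, so Lucas controls Anchor.
No other company's threshold is met.
Lucas controls 2 companies.

2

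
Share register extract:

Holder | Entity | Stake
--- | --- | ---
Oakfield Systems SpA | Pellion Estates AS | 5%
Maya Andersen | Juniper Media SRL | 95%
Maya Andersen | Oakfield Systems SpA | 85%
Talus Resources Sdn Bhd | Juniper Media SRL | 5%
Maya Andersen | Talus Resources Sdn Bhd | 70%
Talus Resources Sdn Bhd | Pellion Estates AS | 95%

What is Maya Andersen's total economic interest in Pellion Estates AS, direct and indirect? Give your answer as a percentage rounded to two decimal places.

Maya reaches Pellion along 2 paths.
Via Oakfield: 85% × 5% = 4.25%.
Via Talus: 70% × 95% = 66.5%.
Total: 4.25% + 66.5% = 70.75%.

70.75%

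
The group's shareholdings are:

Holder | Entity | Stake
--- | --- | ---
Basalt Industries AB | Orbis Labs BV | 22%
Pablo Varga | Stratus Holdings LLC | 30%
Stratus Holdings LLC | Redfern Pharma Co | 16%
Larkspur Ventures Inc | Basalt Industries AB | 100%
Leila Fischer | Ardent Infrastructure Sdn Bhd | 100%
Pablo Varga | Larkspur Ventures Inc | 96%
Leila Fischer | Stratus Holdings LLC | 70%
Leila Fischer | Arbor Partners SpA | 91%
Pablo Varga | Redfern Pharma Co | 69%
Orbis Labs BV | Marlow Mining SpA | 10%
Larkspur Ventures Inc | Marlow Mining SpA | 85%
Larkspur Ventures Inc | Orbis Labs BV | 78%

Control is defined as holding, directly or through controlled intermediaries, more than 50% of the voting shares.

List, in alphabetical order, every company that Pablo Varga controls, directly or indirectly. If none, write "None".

Basalt Industries AB, Larkspur Ventures Inc, Marlow Mining SpA, Orbis Labs BV, Redfern Pharma Co

Pablo holds 96% of Larkspur, so Pablo controls Larkspur.
Pablo holds 69% of Redfern, so Pablo controls Redfern.
Larkspur holds 100% of Basalt, so Pablo controls Basalt.
Larkspur and Basalt together hold 78% + 22% = 100% of Orbis, so Pablo controls Orbis.
Larkspur and Orbis together hold 85% + 10% = 95% of Marlow, so Pablo controls Marlow.
No other company's threshold is met.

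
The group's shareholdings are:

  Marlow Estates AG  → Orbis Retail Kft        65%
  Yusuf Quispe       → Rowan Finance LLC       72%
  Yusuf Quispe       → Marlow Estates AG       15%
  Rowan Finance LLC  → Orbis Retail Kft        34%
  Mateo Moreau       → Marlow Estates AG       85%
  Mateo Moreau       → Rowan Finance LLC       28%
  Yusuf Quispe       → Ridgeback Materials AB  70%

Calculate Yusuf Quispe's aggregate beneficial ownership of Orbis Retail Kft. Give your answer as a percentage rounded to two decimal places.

34.23%

Yusuf reaches Orbis along 2 paths.
Via Marlow: 15% × 65% = 9.75%.
Via Rowan: 72% × 34% = 24.48%.
Total: 9.75% + 24.48% = 34.23%.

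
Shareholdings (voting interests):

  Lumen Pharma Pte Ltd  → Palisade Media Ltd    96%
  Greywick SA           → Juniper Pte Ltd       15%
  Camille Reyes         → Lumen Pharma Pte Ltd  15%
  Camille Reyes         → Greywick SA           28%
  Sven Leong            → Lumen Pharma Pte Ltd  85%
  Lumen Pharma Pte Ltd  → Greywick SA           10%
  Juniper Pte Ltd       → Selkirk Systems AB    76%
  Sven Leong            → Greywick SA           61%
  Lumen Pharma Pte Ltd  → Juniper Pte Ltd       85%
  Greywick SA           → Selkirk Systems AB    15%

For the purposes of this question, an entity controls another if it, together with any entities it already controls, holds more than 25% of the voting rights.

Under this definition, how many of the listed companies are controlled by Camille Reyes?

Camille holds 28% of Greywick, so Camille controls Greywick.
No other company's threshold is met.
Camille controls 1 company.

1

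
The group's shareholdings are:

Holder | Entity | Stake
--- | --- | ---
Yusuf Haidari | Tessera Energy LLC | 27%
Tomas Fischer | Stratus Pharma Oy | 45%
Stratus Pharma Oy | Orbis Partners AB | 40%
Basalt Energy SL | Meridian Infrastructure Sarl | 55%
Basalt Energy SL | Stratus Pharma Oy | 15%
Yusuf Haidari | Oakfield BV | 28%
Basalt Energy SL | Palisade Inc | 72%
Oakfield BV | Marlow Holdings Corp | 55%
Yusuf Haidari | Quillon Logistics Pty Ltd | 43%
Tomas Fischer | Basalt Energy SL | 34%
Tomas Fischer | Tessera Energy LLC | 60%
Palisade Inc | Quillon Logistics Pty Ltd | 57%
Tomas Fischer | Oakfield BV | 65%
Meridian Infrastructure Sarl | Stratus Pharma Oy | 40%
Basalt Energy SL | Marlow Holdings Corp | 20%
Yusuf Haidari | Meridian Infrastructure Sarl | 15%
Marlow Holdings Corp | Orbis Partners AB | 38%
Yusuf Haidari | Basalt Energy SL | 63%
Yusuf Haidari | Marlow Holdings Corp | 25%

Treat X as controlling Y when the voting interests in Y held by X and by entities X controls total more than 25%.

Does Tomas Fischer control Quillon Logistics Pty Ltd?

Yes

Tomas holds 34% of Basalt, so Tomas controls Basalt.
Basalt holds 72% of Palisade, so Tomas controls Palisade.
Palisade holds 57% of Quillon, so Tomas controls Quillon.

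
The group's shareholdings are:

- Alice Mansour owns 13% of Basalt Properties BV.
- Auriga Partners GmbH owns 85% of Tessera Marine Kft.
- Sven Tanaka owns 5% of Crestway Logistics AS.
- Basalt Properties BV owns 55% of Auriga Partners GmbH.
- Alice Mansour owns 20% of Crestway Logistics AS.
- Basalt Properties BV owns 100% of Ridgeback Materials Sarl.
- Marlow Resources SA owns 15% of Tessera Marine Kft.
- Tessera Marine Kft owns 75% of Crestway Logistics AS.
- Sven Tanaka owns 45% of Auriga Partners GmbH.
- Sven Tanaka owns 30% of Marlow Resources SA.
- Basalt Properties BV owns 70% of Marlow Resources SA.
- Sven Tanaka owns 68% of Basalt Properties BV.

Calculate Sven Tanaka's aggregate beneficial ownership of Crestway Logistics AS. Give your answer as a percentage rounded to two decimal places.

Sven reaches Crestway along 5 paths.
Direct stake: 5% = 5%.
Via Auriga → Tessera: 45% × 85% × 75% = 28.6875%.
Via Basalt → Auriga → Tessera: 68% × 55% × 85% × 75% = 23.8425%.
Via Basalt → Marlow → Tessera: 68% × 70% × 15% × 75% = 5.355%.
Via Marlow → Tessera: 30% × 15% × 75% = 3.375%.
Total: 5% + 28.6875% + 23.8425% + 5.355% + 3.375% = 66.26%.

66.26%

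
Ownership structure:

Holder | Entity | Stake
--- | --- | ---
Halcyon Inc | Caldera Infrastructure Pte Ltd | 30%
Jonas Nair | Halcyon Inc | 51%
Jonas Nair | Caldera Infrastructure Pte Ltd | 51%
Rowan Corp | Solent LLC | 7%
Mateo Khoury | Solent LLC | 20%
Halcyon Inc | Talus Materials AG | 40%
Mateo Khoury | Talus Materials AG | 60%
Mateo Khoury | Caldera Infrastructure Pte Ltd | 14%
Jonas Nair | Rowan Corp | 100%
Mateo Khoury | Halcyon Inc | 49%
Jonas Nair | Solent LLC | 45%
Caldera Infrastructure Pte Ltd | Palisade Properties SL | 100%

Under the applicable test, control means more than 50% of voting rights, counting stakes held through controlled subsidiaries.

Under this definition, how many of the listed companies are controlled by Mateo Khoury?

1

Mateo holds 60% of Talus, so Mateo controls Talus.
No other company's threshold is met.
Mateo controls 1 company.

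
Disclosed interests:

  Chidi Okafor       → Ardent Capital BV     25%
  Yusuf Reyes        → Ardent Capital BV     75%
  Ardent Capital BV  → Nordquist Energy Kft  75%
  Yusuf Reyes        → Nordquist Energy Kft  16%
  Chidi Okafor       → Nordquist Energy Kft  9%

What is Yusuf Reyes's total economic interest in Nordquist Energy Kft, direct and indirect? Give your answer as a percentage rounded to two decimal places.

Yusuf reaches Nordquist along 2 paths.
Direct stake: 16% = 16%.
Via Ardent: 75% × 75% = 56.25%.
Total: 16% + 56.25% = 72.25%.

72.25%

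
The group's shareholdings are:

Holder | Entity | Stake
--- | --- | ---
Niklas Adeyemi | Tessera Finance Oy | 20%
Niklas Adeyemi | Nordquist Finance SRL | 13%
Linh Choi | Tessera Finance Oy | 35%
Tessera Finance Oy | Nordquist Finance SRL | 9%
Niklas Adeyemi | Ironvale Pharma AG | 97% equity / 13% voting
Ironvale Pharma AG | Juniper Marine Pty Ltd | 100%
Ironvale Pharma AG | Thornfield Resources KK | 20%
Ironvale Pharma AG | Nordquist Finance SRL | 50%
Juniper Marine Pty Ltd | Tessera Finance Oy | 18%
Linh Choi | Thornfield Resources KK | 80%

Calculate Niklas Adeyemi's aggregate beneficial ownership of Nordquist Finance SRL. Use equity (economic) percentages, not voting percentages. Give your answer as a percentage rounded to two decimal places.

Niklas reaches Nordquist along 4 paths.
Direct stake: 13% = 13%.
Via Ironvale: 97% × 50% = 48.5%.
Via Tessera: 20% × 9% = 1.8%.
Via Ironvale → Juniper → Tessera: 97% × 100% × 18% × 9% = 1.5714%.
Total: 13% + 48.5% + 1.8% + 1.5714% = 64.8714%.
Rounded: 64.87%.

64.87%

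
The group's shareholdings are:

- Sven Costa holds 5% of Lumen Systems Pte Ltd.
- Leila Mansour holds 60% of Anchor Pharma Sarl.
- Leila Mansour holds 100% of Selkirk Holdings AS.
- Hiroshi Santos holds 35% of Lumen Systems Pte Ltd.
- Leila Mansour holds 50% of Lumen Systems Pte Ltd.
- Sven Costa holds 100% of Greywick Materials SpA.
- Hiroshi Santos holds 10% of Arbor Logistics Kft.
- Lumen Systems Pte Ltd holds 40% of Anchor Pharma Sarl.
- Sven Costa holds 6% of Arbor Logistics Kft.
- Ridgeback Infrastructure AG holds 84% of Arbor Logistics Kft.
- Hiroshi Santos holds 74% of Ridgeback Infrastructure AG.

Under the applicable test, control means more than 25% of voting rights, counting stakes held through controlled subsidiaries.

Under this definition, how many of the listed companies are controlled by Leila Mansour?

Leila holds 50% of Lumen, so Leila controls Lumen.
Lumen and Leila together hold 40% + 60% = 100% of Anchor, so Leila controls Anchor.
Leila holds 100% of Selkirk, so Leila controls Selkirk.
No other company's threshold is met.
Leila controls 3 companies.

3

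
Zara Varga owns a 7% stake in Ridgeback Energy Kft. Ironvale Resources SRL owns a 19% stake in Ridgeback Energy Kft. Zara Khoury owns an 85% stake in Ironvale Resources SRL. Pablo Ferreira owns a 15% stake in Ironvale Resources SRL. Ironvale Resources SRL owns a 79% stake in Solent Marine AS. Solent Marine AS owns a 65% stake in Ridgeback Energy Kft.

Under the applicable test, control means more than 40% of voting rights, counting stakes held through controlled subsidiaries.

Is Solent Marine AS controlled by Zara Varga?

No

Zara Varga's largest direct stake is 7% in Ridgeback, which does not meet the threshold, so Zara Varga controls no company.
Neither Zara Varga nor any entity Zara Varga controls holds any voting interest in Solent.
So Zara Varga does not control Solent.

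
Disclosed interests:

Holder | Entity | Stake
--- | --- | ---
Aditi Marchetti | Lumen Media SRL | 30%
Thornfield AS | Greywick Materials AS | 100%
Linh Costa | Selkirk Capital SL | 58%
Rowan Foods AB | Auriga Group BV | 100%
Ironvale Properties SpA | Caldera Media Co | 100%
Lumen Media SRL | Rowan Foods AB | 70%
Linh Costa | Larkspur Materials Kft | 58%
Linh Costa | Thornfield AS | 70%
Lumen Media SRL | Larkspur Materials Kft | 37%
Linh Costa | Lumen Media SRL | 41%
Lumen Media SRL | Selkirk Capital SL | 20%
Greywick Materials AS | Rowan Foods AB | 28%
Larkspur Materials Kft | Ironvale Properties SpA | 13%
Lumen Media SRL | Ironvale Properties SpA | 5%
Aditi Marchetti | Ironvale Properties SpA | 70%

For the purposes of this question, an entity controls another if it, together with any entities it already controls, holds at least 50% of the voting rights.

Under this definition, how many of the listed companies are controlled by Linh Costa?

4

Linh holds 70% of Thornfield, so Linh controls Thornfield.
Linh holds 58% of Larkspur, so Linh controls Larkspur.
Thornfield holds 100% of Greywick, so Linh controls Greywick.
Linh holds 58% of Selkirk, so Linh controls Selkirk.
No other company's threshold is met.
Linh controls 4 companies.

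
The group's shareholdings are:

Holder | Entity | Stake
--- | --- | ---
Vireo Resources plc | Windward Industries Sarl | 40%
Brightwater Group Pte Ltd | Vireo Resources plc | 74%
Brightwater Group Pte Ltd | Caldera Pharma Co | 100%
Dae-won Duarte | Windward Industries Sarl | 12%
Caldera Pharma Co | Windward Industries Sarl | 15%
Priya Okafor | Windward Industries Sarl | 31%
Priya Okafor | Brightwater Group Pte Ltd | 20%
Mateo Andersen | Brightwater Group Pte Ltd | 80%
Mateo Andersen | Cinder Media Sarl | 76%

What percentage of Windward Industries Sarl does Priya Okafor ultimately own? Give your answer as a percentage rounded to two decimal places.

39.92%

Priya reaches Windward along 3 paths.
Via Brightwater → Vireo: 20% × 74% × 40% = 5.92%.
Direct stake: 31% = 31%.
Via Brightwater → Caldera: 20% × 100% × 15% = 3%.
Total: 5.92% + 31% + 3% = 39.92%.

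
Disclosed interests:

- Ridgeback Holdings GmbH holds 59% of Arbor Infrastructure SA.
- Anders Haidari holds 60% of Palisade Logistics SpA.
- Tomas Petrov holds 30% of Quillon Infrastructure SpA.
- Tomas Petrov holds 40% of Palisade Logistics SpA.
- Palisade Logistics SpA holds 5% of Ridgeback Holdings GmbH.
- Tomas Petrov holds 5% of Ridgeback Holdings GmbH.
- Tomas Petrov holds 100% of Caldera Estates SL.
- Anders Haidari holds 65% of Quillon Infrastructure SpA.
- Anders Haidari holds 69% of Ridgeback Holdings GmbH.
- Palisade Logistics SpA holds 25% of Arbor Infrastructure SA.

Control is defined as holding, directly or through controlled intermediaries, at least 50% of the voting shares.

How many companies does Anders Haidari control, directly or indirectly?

4

Anders holds 60% of Palisade, so Anders controls Palisade.
Anders holds 65% of Quillon, so Anders controls Quillon.
Anders and Palisade together hold 69% + 5% = 74% of Ridgeback, so Anders controls Ridgeback.
Ridgeback and Palisade together hold 59% + 25% = 84% of Arbor, so Anders controls Arbor.
No other company's threshold is met.
Anders controls 4 companies.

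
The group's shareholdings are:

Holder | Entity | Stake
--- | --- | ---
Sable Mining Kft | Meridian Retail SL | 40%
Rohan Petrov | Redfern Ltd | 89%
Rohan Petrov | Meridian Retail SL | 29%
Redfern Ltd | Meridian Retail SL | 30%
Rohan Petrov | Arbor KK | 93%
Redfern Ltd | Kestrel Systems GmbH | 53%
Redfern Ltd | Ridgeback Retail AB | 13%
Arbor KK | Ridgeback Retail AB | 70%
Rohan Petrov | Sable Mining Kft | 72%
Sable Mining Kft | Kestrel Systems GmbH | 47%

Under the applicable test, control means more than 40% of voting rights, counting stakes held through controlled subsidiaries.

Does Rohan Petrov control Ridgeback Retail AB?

Yes

Rohan holds 93% of Arbor, so Rohan controls Arbor.
Rohan holds 89% of Redfern, so Rohan controls Redfern.
Arbor and Redfern together hold 70% + 13% = 83% of Ridgeback, so Rohan controls Ridgeback.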